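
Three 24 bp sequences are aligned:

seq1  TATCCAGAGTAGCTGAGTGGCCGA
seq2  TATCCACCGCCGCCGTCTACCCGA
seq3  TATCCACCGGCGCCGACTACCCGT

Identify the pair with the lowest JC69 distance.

seq2 and seq3

seq1–seq2: 9/24 differ, p = 0.375, d = 0.520.
seq1–seq3: 9/24 differ, p = 0.375, d = 0.520.
seq2–seq3: 3/24 differ, p = 0.125, d = 0.137.
The smallest distance is between seq2 and seq3.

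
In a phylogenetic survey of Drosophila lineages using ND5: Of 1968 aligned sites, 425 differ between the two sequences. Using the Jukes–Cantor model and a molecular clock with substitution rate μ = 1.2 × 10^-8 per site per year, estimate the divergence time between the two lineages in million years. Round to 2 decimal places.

p = 425/1968 ≈ 0.215955.
d = −(3/4) ln(1 − 4p/3) = −0.75 ln(1 − 0.28794) = −0.75 ln(0.71206)
  = −0.75 × (-0.339593) = 0.254695 substitutions/site.
Under a molecular clock d = 2μt, so t = d/(2μ) = 0.254695 / (2 × 1.2 × 10^-8) = 10.61 million years.

10.61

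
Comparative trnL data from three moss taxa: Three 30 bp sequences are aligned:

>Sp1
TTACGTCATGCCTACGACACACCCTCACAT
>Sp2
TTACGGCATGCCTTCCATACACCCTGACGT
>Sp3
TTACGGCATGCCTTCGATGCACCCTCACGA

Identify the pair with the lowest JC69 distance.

Sp1–Sp2: 6/30 differ, p = 0.200, d = 0.233.
Sp1–Sp3: 6/30 differ, p = 0.200, d = 0.233.
Sp2–Sp3: 4/30 differ, p = 0.133, d = 0.147.
The smallest distance is between Sp2 and Sp3.

Sp2 and Sp3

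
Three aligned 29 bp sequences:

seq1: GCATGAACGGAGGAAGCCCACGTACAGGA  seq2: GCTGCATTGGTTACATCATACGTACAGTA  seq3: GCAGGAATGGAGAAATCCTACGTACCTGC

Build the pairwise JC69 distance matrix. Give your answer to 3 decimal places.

d(seq1,seq2) = 0.683, d(seq1,seq3) = 0.344, d(seq2,seq3) = 0.529

seq1–seq2: 13/29 sites differ → p ≈ 0.448276, d = −0.75 ln(1 − 0.597701) = 0.682920 ≈ 0.683.
seq1–seq3: 8/29 sites differ → p ≈ 0.275862, d = −0.75 ln(1 − 0.367816) = 0.343931 ≈ 0.344.
seq2–seq3: 11/29 sites differ → p ≈ 0.37931, d = −0.75 ln(1 − 0.505747) = 0.528531 ≈ 0.529.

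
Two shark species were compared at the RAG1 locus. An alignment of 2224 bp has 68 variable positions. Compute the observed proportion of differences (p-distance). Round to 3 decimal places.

p = 68/2224 = 0.030575… ≈ 0.031 (to 3 d.p.).

0.031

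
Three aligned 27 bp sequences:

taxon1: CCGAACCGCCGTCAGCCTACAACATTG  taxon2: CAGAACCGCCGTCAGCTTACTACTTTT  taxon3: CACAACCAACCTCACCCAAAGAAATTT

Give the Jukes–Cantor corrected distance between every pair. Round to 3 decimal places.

taxon1–taxon2: 5/27 sites differ → p ≈ 0.185185, d = −0.75 ln(1 − 0.246913) = 0.212681 ≈ 0.213.
taxon1–taxon3: 11/27 sites differ → p ≈ 0.407407, d = −0.75 ln(1 − 0.543209) = 0.587647 ≈ 0.588.
taxon2–taxon3: 11/27 sites differ → p ≈ 0.407407, d = −0.75 ln(1 − 0.543209) = 0.587647 ≈ 0.588.

d(taxon1,taxon2) = 0.213, d(taxon1,taxon3) = 0.588, d(taxon2,taxon3) = 0.588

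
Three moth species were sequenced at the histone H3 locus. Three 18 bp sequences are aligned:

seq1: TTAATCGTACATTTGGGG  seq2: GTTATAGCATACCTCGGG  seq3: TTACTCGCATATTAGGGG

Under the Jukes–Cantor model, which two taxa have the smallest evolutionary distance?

seq1–seq2: 8/18 differ, p = 0.444, d = 0.673.
seq1–seq3: 4/18 differ, p = 0.222, d = 0.264.
seq2–seq3: 8/18 differ, p = 0.444, d = 0.673.
The smallest distance is between seq1 and seq3.

seq1 and seq3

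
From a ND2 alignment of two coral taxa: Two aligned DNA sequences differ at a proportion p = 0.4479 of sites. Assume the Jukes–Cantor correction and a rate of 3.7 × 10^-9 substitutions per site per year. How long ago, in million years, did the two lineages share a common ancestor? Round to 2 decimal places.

92.16

d = −(3/4) ln(1 − 4p/3) = −0.75 ln(1 − 0.5972) = −0.75 ln(0.4028)
  = −0.75 × (-0.909315) = 0.681986 substitutions/site.
Under a molecular clock d = 2μt, so t = d/(2μ) = 0.681986 / (2 × 3.7 × 10^-9) = 92.16 million years.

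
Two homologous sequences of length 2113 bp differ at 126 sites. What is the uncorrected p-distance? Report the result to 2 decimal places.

p = 126/2113 = 0.059630… ≈ 0.06 (to 2 d.p.).

0.06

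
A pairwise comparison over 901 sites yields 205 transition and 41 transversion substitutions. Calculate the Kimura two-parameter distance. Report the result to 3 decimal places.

0.371

P = 205/901 ≈ 0.227525 and Q = 41/901 ≈ 0.045505.
Under the Kimura two-parameter model, d = −½ ln(1 − 2P − Q) − ¼ ln(1 − 2Q).
1 − 2P − Q = 0.499445, giving −½ ln(0.499445) = 0.347129.
1 − 2Q = 0.90899, giving −¼ ln(0.90899) = 0.023855.
d = 0.347129 + 0.023855 = 0.370984.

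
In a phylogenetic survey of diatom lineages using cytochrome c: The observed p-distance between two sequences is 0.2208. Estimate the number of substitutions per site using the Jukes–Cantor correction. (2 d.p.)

0.26

d = −(3/4) ln(1 − 4p/3) = −0.75 ln(1 − 0.2944) = −0.75 ln(0.7056)
  = −0.75 × (-0.348707) = 0.261530 substitutions/site.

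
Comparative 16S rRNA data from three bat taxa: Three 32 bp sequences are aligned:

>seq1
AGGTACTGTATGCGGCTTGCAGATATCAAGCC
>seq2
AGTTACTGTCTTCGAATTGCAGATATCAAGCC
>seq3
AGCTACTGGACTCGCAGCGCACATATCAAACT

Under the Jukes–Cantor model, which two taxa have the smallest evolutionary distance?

seq1 and seq2

seq1–seq2: 5/32 differ, p = 0.156, d = 0.175.
seq1–seq3: 11/32 differ, p = 0.344, d = 0.460.
seq2–seq3: 10/32 differ, p = 0.313, d = 0.404.
The smallest distance is between seq1 and seq2.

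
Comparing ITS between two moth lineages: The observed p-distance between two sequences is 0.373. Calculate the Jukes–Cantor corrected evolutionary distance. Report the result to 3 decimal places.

d = −(3/4) ln(1 − 4p/3) = −0.75 ln(1 − 0.497333) = −0.75 ln(0.502667)
  = −0.75 × (-0.687827) = 0.515870 substitutions/site.

0.516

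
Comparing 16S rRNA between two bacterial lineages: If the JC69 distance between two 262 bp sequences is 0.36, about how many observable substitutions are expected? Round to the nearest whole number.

75

Invert JC69: p = (3/4)(1 − e^(−4d/3)) = 0.75 × (1 − e^(-0.48)) = 0.75 × (1 − 0.618783) = 0.285913.
Expected differing sites = pL ≈ 0.285913 × 262 = 74.909206 ≈ 75.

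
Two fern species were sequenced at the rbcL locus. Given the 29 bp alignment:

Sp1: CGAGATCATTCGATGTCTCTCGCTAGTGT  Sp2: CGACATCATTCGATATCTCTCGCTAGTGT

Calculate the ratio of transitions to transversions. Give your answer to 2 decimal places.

Transitions are A↔G and C↔T; transversions are all other mismatches.
Transitions: 1. Transversions: 1.
R = 1/1 = 1.00.

1.00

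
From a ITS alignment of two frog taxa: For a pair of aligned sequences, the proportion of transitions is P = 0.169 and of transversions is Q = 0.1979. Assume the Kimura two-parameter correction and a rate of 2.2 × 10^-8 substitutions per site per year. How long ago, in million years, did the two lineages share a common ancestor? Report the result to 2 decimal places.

Under the Kimura two-parameter model, d = −½ ln(1 − 2P − Q) − ¼ ln(1 − 2Q).
1 − 2P − Q = 0.4641, giving −½ ln(0.4641) = 0.383828.
1 − 2Q = 0.6042, giving −¼ ln(0.6042) = 0.125963.
d = 0.383828 + 0.125963 = 0.509791.
Under a molecular clock d = 2μt, so t = d/(2μ) = 0.509791 / (2 × 2.2 × 10^-8) = 11.59 million years.

11.59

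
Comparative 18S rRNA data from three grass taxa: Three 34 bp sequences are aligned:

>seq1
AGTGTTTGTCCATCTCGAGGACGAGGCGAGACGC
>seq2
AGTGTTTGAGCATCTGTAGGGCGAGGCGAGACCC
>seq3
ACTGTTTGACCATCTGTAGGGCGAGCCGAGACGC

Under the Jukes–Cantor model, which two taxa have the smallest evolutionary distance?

seq2 and seq3

seq1–seq2: 6/34 differ, p = 0.176, d = 0.201.
seq1–seq3: 6/34 differ, p = 0.176, d = 0.201.
seq2–seq3: 4/34 differ, p = 0.118, d = 0.128.
The smallest distance is between seq2 and seq3.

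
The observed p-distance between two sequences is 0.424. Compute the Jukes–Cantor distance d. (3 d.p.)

d = −(3/4) ln(1 − 4p/3) = −0.75 ln(1 − 0.565333) = −0.75 ln(0.434667)
  = −0.75 × (-0.833175) = 0.624881 substitutions/site.

0.625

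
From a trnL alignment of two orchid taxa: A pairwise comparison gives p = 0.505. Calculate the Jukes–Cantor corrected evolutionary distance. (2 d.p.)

0.84

d = −(3/4) ln(1 − 4p/3) = −0.75 ln(1 − 0.673333) = −0.75 ln(0.326667)
  = −0.75 × (-1.118814) = 0.839111 substitutions/site.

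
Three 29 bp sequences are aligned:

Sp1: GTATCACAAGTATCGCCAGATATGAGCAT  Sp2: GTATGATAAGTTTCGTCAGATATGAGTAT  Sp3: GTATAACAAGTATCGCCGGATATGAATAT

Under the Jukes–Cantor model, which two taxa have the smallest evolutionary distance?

Sp1–Sp2: 5/29 differ, p = 0.172, d = 0.196.
Sp1–Sp3: 4/29 differ, p = 0.138, d = 0.152.
Sp2–Sp3: 6/29 differ, p = 0.207, d = 0.242.
The smallest distance is between Sp1 and Sp3.

Sp1 and Sp3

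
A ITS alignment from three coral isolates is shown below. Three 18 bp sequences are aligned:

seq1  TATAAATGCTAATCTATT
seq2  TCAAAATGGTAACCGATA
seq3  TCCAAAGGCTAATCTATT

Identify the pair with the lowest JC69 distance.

seq1 and seq3

seq1–seq2: 6/18 differ, p = 0.333, d = 0.441.
seq1–seq3: 3/18 differ, p = 0.167, d = 0.188.
seq2–seq3: 6/18 differ, p = 0.333, d = 0.441.
The smallest distance is between seq1 and seq3.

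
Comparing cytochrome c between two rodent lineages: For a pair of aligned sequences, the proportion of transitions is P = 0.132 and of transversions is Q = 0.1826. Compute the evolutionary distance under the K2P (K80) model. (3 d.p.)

Under the Kimura two-parameter model, d = −½ ln(1 − 2P − Q) − ¼ ln(1 − 2Q).
1 − 2P − Q = 0.5534, giving −½ ln(0.5534) = 0.295837.
1 − 2Q = 0.6348, giving −¼ ln(0.6348) = 0.113611.
d = 0.295837 + 0.113611 = 0.409448.

0.409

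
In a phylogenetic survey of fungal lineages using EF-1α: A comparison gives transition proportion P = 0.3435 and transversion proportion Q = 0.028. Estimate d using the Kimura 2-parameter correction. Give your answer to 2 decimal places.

Under the Kimura two-parameter model, d = −½ ln(1 − 2P − Q) − ¼ ln(1 − 2Q).
1 − 2P − Q = 0.285, giving −½ ln(0.285) = 0.627633.
1 − 2Q = 0.944, giving −¼ ln(0.944) = 0.014407.
d = 0.627633 + 0.014407 = 0.642040.

0.64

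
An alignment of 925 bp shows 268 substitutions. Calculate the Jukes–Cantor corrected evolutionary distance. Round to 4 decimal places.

0.3662

p = 268/925 ≈ 0.28973.
d = −(3/4) ln(1 − 4p/3) = −0.75 ln(1 − 0.386307) = −0.75 ln(0.613693)
  = −0.75 × (-0.488260) = 0.366195 substitutions/site.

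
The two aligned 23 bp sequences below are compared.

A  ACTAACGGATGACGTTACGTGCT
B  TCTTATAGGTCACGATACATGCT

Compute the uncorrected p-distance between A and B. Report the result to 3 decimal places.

The sequences differ at 8 of 23 positions (sites 1, 4, 6, 7, 9, 11, 15, 19).
p = 8/23 = 0.347826… ≈ 0.348 (to 3 d.p.).

0.348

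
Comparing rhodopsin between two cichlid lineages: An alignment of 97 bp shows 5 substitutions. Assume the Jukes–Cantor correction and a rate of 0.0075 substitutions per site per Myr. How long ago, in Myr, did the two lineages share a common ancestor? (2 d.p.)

p = 5/97 ≈ 0.051546.
d = −(3/4) ln(1 − 4p/3) = −0.75 ln(1 − 0.068728) = −0.75 ln(0.931272)
  = −0.75 × (-0.071204) = 0.053403 substitutions/site.
Under a molecular clock d = 2μt, so t = d/(2μ) = 0.053403 / (2 × 0.0075) = 3.56 Myr.

3.56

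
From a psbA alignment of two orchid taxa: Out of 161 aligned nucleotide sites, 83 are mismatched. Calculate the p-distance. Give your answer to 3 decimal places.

0.516

p = 83/161 = 0.515527… ≈ 0.516 (to 3 d.p.).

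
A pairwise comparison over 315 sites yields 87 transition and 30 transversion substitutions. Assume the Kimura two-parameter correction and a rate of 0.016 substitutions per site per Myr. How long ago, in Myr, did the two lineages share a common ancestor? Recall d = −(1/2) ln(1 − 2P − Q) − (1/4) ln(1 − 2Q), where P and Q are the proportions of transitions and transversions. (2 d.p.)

17.95

P = 87/315 ≈ 0.27619 and Q = 30/315 ≈ 0.095238.
Under the Kimura two-parameter model, d = −½ ln(1 − 2P − Q) − ¼ ln(1 − 2Q).
1 − 2P − Q = 0.352382, giving −½ ln(0.352382) = 0.521520.
1 − 2Q = 0.809524, giving −¼ ln(0.809524) = 0.052827.
d = 0.521520 + 0.052827 = 0.574347.
Under a molecular clock d = 2μt, so t = d/(2μ) = 0.574347 / (2 × 0.016) = 17.95 Myr.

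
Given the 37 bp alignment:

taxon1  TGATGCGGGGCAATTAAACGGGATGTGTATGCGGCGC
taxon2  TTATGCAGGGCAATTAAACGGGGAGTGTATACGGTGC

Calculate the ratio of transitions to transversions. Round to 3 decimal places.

Transitions are A↔G and C↔T; transversions are all other mismatches.
Transitions: 4. Transversions: 2.
R = 4/2 = 2.000.

2.000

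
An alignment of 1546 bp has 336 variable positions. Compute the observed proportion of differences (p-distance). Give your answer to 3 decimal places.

p = 336/1546 = 0.217335… ≈ 0.217 (to 3 d.p.).

0.217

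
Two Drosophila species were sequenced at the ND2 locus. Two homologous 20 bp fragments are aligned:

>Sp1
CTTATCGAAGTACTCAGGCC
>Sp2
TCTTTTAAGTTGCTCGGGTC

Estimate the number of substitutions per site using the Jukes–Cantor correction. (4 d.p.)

0.8240

The sequences differ at 10 of 20 sites (1, 2, 4, 6, 7, 9, 10, 12, 16, 19), so p = 10/20 = 0.5.
d = −(3/4) ln(1 − 4p/3) = −0.75 ln(1 − 0.666667) = −0.75 ln(0.333333)
  = −0.75 × (-1.098613) = 0.823960 substitutions/site.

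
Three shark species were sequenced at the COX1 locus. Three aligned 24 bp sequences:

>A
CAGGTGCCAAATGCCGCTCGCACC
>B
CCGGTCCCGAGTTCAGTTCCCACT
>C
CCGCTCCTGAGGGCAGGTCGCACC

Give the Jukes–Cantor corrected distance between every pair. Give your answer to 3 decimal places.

d(A,B) = 0.520, d(A,C) = 0.520, d(B,C) = 0.369

A–B: 9/24 sites differ → p = 0.375, d = −0.75 ln(1 − 0.5) = 0.519860 ≈ 0.520.
A–C: 9/24 sites differ → p = 0.375, d = −0.75 ln(1 − 0.5) = 0.519860 ≈ 0.520.
B–C: 7/24 sites differ → p ≈ 0.291667, d = −0.75 ln(1 − 0.388889) = 0.369358 ≈ 0.369.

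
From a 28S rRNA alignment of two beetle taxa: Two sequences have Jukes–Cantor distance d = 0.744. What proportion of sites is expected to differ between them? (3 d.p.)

0.472

p = (3/4)(1 − e^(−4d/3)) = 0.75 × (1 − e^(-0.992)) = 0.75 × (1 − 0.370834) = 0.471875.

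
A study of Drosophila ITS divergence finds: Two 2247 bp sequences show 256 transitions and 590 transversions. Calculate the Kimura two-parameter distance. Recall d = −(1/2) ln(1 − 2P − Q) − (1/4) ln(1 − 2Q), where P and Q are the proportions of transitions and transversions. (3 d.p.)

P = 256/2247 ≈ 0.11393 and Q = 590/2247 ≈ 0.262572.
Under the Kimura two-parameter model, d = −½ ln(1 − 2P − Q) − ¼ ln(1 − 2Q).
1 − 2P − Q = 0.509568, giving −½ ln(0.509568) = 0.337096.
1 − 2Q = 0.474856, giving −¼ ln(0.474856) = 0.186186.
d = 0.337096 + 0.186186 = 0.523282.

0.523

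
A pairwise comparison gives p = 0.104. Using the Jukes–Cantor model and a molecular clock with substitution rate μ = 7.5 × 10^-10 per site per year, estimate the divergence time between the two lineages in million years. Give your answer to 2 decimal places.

74.64

d = −(3/4) ln(1 − 4p/3) = −0.75 ln(1 − 0.138667) = −0.75 ln(0.861333)
  = −0.75 × (-0.149274) = 0.111956 substitutions/site.
Under a molecular clock d = 2μt, so t = d/(2μ) = 0.111956 / (2 × 7.5 × 10^-10) = 74.64 million years.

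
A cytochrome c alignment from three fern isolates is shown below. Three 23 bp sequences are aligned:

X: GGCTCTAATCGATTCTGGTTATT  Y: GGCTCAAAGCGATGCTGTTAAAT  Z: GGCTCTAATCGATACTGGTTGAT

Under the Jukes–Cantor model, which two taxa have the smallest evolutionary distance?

X–Y: 6/23 differ, p = 0.261, d = 0.321.
X–Z: 3/23 differ, p = 0.130, d = 0.143.
Y–Z: 6/23 differ, p = 0.261, d = 0.321.
The smallest distance is between X and Z.

X and Z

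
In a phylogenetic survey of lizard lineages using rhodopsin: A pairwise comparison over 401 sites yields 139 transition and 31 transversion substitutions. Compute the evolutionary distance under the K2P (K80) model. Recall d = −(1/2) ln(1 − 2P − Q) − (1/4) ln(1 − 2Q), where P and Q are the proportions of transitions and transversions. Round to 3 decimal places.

P = 139/401 ≈ 0.346633 and Q = 31/401 ≈ 0.077307.
Under the Kimura two-parameter model, d = −½ ln(1 − 2P − Q) − ¼ ln(1 − 2Q).
1 − 2P − Q = 0.229427, giving −½ ln(0.229427) = 0.736085.
1 − 2Q = 0.845386, giving −¼ ln(0.845386) = 0.041990.
d = 0.736085 + 0.041990 = 0.778075.

0.778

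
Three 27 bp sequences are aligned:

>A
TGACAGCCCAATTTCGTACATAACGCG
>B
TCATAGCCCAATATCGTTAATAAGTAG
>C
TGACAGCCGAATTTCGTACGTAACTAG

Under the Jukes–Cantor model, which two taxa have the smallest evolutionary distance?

A–B: 8/27 differ, p = 0.296, d = 0.377.
A–C: 4/27 differ, p = 0.148, d = 0.165.
B–C: 8/27 differ, p = 0.296, d = 0.377.
The smallest distance is between A and C.

A and C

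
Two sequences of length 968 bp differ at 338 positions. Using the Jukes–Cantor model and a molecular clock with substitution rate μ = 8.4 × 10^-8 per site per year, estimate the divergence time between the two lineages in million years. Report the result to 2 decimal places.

p = 338/968 ≈ 0.349174.
d = −(3/4) ln(1 − 4p/3) = −0.75 ln(1 − 0.465565) = −0.75 ln(0.534435)
  = −0.75 × (-0.626545) = 0.469909 substitutions/site.
Under a molecular clock d = 2μt, so t = d/(2μ) = 0.469909 / (2 × 8.4 × 10^-8) = 2.80 million years.

2.80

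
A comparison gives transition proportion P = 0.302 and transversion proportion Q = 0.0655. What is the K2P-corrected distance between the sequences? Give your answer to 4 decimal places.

0.5887

Under the Kimura two-parameter model, d = −½ ln(1 − 2P − Q) − ¼ ln(1 − 2Q).
1 − 2P − Q = 0.3305, giving −½ ln(0.3305) = 0.553574.
1 − 2Q = 0.869, giving −¼ ln(0.869) = 0.035103.
d = 0.553574 + 0.035103 = 0.588677.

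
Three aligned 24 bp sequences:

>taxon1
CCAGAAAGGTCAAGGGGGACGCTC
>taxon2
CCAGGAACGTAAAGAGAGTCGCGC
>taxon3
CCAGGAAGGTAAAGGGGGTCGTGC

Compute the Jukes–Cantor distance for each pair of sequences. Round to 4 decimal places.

taxon1–taxon2: 7/24 sites differ → p ≈ 0.291667, d = −0.75 ln(1 − 0.388889) = 0.369358 ≈ 0.3694.
taxon1–taxon3: 5/24 sites differ → p ≈ 0.208333, d = −0.75 ln(1 − 0.277777) = 0.244066 ≈ 0.2441.
taxon2–taxon3: 4/24 sites differ → p ≈ 0.166667, d = −0.75 ln(1 − 0.222223) = 0.188487 ≈ 0.1885.

d(taxon1,taxon2) = 0.3694, d(taxon1,taxon3) = 0.2441, d(taxon2,taxon3) = 0.1885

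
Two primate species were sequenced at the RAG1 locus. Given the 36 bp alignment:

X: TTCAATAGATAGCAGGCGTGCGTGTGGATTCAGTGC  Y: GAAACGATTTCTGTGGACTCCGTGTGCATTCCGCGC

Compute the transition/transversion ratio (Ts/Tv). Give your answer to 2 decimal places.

0.06

Transitions are A↔G and C↔T; transversions are all other mismatches.
Transitions: 1. Transversions: 16.
R = 1/16 = 0.0625 ≈ 0.06 (to 2 d.p.).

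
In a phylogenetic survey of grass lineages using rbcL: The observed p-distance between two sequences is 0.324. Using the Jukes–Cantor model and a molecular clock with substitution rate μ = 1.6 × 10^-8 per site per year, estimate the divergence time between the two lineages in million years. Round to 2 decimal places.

d = −(3/4) ln(1 − 4p/3) = −0.75 ln(1 − 0.432) = −0.75 ln(0.568)
  = −0.75 × (-0.565634) = 0.424226 substitutions/site.
Under a molecular clock d = 2μt, so t = d/(2μ) = 0.424226 / (2 × 1.6 × 10^-8) = 13.26 million years.

13.26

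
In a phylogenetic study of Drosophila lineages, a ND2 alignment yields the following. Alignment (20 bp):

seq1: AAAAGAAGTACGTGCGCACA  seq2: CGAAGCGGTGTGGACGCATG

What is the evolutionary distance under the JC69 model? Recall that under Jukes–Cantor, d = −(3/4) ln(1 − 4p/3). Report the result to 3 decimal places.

The sequences differ at 10 of 20 sites (1, 2, 6, 7, 10, 11, 13, 14, 19, 20), so p = 10/20 = 0.5.
d = −(3/4) ln(1 − 4p/3) = −0.75 ln(1 − 0.666667) = −0.75 ln(0.333333)
  = −0.75 × (-1.098613) = 0.823960 substitutions/site.

0.824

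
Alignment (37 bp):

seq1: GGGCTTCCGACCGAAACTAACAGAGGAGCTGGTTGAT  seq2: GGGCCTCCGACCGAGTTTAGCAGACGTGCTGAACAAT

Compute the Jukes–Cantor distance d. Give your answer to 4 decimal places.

0.3786

The sequences differ at 11 of 37 sites, so p = 11/37 ≈ 0.297297.
d = −(3/4) ln(1 − 4p/3) = −0.75 ln(1 − 0.396396) = −0.75 ln(0.603604)
  = −0.75 × (-0.504837) = 0.378628 substitutions/site.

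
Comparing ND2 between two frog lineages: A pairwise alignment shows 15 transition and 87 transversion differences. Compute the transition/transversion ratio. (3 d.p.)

R = 15/87 = 0.172413… ≈ 0.172 (to 3 d.p.).

0.172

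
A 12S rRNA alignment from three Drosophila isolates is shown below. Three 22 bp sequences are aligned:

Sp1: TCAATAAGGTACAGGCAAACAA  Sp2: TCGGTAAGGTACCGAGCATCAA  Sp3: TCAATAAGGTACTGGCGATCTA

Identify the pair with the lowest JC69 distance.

Sp1–Sp2: 7/22 differ, p = 0.318, d = 0.414.
Sp1–Sp3: 4/22 differ, p = 0.182, d = 0.208.
Sp2–Sp3: 7/22 differ, p = 0.318, d = 0.414.
The smallest distance is between Sp1 and Sp3.

Sp1 and Sp3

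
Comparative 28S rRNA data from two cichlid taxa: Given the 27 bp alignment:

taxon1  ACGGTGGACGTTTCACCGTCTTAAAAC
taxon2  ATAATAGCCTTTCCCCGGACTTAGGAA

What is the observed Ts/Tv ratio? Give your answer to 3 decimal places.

1.167

Transitions are A↔G and C↔T; transversions are all other mismatches.
Transitions: 7. Transversions: 6.
R = 7/6 = 1.166666… ≈ 1.167 (to 3 d.p.).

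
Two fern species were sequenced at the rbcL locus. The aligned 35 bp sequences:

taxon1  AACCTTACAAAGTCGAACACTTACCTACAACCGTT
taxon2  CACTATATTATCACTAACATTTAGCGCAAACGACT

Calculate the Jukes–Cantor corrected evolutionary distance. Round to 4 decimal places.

The sequences differ at 17 of 35 sites, so p = 17/35 ≈ 0.485714.
d = −(3/4) ln(1 − 4p/3) = −0.75 ln(1 − 0.647619) = −0.75 ln(0.352381)
  = −0.75 × (-1.043042) = 0.782282 substitutions/site.

0.7823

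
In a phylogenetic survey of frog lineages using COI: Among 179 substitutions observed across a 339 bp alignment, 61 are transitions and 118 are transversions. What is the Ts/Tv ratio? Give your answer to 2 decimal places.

0.52

R = 61/118 = 0.516949… ≈ 0.52 (to 2 d.p.).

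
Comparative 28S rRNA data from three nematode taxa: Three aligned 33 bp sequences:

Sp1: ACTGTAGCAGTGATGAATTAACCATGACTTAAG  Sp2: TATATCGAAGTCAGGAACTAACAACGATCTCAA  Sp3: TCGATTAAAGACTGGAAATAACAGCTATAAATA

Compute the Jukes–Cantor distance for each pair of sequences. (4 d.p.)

d(Sp1,Sp2) = 0.6254, d(Sp1,Sp3) = 1.2380, d(Sp2,Sp3) = 0.5587

Sp1–Sp2: 14/33 sites differ → p ≈ 0.424242, d = −0.75 ln(1 − 0.565656) = 0.625439 ≈ 0.6254.
Sp1–Sp3: 20/33 sites differ → p ≈ 0.606061, d = −0.75 ln(1 − 0.808081) = 1.238011 ≈ 1.2380.
Sp2–Sp3: 13/33 sites differ → p ≈ 0.393939, d = −0.75 ln(1 − 0.525252) = 0.558728 ≈ 0.5587.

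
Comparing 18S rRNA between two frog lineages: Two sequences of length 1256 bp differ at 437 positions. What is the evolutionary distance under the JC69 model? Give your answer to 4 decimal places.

p = 437/1256 ≈ 0.34793.
d = −(3/4) ln(1 − 4p/3) = −0.75 ln(1 − 0.463907) = −0.75 ln(0.536093)
  = −0.75 × (-0.623448) = 0.467586 substitutions/site.

0.4676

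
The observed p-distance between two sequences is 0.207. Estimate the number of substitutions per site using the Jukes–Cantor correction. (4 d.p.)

d = −(3/4) ln(1 − 4p/3) = −0.75 ln(1 − 0.276) = −0.75 ln(0.724)
  = −0.75 × (-0.322964) = 0.242223 substitutions/site.

0.2422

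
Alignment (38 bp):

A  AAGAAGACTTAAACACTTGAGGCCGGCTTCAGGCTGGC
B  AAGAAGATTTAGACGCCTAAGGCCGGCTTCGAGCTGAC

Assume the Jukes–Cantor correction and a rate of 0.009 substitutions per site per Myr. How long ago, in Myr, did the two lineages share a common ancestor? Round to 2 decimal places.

13.73

The sequences differ at 8 of 38 sites (8, 12, 15, 17, 19, 31, 32, 37), so p = 8/38 ≈ 0.210526.
d = −(3/4) ln(1 − 4p/3) = −0.75 ln(1 − 0.280701) = −0.75 ln(0.719299)
  = −0.75 × (-0.329478) = 0.247109 substitutions/site.
Under a molecular clock d = 2μt, so t = d/(2μ) = 0.247109 / (2 × 0.009) = 13.73 Myr.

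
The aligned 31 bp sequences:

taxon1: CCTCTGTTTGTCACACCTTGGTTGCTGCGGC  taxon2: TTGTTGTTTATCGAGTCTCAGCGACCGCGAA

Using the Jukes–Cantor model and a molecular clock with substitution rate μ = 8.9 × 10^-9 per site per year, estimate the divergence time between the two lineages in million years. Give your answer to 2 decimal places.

The sequences differ at 17 of 31 sites, so p = 17/31 ≈ 0.548387.
d = −(3/4) ln(1 − 4p/3) = −0.75 ln(1 − 0.731183) = −0.75 ln(0.268817)
  = −0.75 × (-1.313724) = 0.985293 substitutions/site.
Under a molecular clock d = 2μt, so t = d/(2μ) = 0.985293 / (2 × 8.9 × 10^-9) = 55.35 million years.

55.35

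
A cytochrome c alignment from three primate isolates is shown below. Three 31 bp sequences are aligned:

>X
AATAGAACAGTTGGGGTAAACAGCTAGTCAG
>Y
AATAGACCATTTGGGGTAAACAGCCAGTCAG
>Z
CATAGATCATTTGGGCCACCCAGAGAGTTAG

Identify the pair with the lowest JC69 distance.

X–Y: 3/31 differ, p = 0.097, d = 0.104.
X–Z: 10/31 differ, p = 0.323, d = 0.422.
Y–Z: 9/31 differ, p = 0.290, d = 0.367.
The smallest distance is between X and Y.

X and Y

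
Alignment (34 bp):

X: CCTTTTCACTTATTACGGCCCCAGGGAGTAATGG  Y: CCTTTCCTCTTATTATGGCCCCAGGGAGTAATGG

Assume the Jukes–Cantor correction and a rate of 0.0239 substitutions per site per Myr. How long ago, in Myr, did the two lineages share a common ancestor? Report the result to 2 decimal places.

The sequences differ at 3 of 34 sites (6, 8, 16), so p = 3/34 ≈ 0.088235.
d = −(3/4) ln(1 − 4p/3) = −0.75 ln(1 − 0.117647) = −0.75 ln(0.882353)
  = −0.75 × (-0.125163) = 0.093872 substitutions/site.
Under a molecular clock d = 2μt, so t = d/(2μ) = 0.093872 / (2 × 0.0239) = 1.96 Myr.

1.96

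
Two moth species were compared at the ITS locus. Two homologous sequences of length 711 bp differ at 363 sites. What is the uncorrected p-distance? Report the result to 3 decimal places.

0.511

p = 363/711 = 0.510548… ≈ 0.511 (to 3 d.p.).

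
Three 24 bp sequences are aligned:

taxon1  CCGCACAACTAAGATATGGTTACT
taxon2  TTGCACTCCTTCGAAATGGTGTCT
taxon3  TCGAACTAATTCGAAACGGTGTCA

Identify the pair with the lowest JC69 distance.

taxon2 and taxon3

taxon1–taxon2: 9/24 differ, p = 0.375, d = 0.520.
taxon1–taxon3: 11/24 differ, p = 0.458, d = 0.708.
taxon2–taxon3: 6/24 differ, p = 0.250, d = 0.304.
The smallest distance is between taxon2 and taxon3.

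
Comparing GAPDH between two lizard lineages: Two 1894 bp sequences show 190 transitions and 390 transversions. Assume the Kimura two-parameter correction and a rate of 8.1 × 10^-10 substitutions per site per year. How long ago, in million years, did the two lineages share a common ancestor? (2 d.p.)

242.95

P = 190/1894 ≈ 0.100317 and Q = 390/1894 ≈ 0.205913.
Under the Kimura two-parameter model, d = −½ ln(1 − 2P − Q) − ¼ ln(1 − 2Q).
1 − 2P − Q = 0.593453, giving −½ ln(0.593453) = 0.260899.
1 − 2Q = 0.588174, giving −¼ ln(0.588174) = 0.132683.
d = 0.260899 + 0.132683 = 0.393582.
Under a molecular clock d = 2μt, so t = d/(2μ) = 0.393582 / (2 × 8.1 × 10^-10) = 242.95 million years.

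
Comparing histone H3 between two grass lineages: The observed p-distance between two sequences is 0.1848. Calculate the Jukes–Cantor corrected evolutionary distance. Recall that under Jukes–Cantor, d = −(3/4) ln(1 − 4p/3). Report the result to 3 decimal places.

d = −(3/4) ln(1 − 4p/3) = −0.75 ln(1 − 0.2464) = −0.75 ln(0.7536)
  = −0.75 × (-0.282894) = 0.212171 substitutions/site.

0.212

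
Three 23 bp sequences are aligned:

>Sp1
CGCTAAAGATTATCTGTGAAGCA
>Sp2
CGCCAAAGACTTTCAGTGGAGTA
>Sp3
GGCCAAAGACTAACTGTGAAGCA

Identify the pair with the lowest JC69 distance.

Sp1 and Sp3

Sp1–Sp2: 6/23 differ, p = 0.261, d = 0.321.
Sp1–Sp3: 4/23 differ, p = 0.174, d = 0.198.
Sp2–Sp3: 6/23 differ, p = 0.261, d = 0.321.
The smallest distance is between Sp1 and Sp3.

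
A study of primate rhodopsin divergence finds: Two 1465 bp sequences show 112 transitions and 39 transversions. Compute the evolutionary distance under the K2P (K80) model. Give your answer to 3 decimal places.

0.113

P = 112/1465 ≈ 0.076451 and Q = 39/1465 ≈ 0.026621.
Under the Kimura two-parameter model, d = −½ ln(1 − 2P − Q) − ¼ ln(1 − 2Q).
1 − 2P − Q = 0.820477, giving −½ ln(0.820477) = 0.098935.
1 − 2Q = 0.946758, giving −¼ ln(0.946758) = 0.013678.
d = 0.098935 + 0.013678 = 0.112613.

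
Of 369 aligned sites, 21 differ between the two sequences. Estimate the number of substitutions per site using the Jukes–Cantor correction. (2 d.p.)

p = 21/369 ≈ 0.056911.
d = −(3/4) ln(1 − 4p/3) = −0.75 ln(1 − 0.075881) = −0.75 ln(0.924119)
  = −0.75 × (-0.078914) = 0.059186 substitutions/site.

0.06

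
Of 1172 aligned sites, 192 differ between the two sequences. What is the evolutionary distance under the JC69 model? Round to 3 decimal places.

0.185

p = 192/1172 ≈ 0.163823.
d = −(3/4) ln(1 − 4p/3) = −0.75 ln(1 − 0.218431) = −0.75 ln(0.781569)
  = −0.75 × (-0.246452) = 0.184839 substitutions/site.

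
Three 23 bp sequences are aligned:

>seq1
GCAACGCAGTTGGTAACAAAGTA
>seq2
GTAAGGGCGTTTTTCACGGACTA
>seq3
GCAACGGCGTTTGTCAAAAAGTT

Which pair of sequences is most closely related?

seq1 and seq3

seq1–seq2: 10/23 differ, p = 0.435, d = 0.650.
seq1–seq3: 6/23 differ, p = 0.261, d = 0.321.
seq2–seq3: 8/23 differ, p = 0.348, d = 0.467.
The smallest distance is between seq1 and seq3.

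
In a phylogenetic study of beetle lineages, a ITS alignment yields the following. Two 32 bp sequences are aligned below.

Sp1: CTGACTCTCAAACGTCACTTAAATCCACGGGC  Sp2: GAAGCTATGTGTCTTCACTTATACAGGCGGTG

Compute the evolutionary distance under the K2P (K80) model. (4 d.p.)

0.9281

Of 32 sites, 5 differences are transitions and 12 are transversions, so P = 5/32 = 0.15625 and Q = 12/32 = 0.375.
Under the Kimura two-parameter model, d = −½ ln(1 − 2P − Q) − ¼ ln(1 − 2Q).
1 − 2P − Q = 0.3125, giving −½ ln(0.3125) = 0.581575.
1 − 2Q = 0.25, giving −¼ ln(0.25) = 0.346574.
d = 0.581575 + 0.346574 = 0.928149.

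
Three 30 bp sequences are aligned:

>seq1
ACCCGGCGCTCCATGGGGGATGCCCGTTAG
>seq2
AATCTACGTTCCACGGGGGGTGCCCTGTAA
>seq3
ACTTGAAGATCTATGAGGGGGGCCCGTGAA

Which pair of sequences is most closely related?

seq1 and seq2

seq1–seq2: 10/30 differ, p = 0.333, d = 0.441.
seq1–seq3: 11/30 differ, p = 0.367, d = 0.503.
seq2–seq3: 12/30 differ, p = 0.400, d = 0.572.
The smallest distance is between seq1 and seq2.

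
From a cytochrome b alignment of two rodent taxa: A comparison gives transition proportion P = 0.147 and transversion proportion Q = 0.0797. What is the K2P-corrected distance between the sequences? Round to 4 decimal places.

Under the Kimura two-parameter model, d = −½ ln(1 − 2P − Q) − ¼ ln(1 − 2Q).
1 − 2P − Q = 0.6263, giving −½ ln(0.6263) = 0.233963.
1 − 2Q = 0.8406, giving −¼ ln(0.8406) = 0.043410.
d = 0.233963 + 0.043410 = 0.277373.

0.2774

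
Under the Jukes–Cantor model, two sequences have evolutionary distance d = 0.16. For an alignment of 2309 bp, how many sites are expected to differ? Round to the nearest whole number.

Invert JC69: p = (3/4)(1 − e^(−4d/3)) = 0.75 × (1 − e^(-0.213333)) = 0.75 × (1 − 0.807887) = 0.144085.
Expected differing sites = pL ≈ 0.144085 × 2309 = 332.692265 ≈ 333.

333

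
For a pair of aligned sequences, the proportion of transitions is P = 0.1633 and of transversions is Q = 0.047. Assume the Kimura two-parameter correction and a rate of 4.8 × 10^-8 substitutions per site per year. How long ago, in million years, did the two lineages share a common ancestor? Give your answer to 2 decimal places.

2.69

Under the Kimura two-parameter model, d = −½ ln(1 − 2P − Q) − ¼ ln(1 − 2Q).
1 − 2P − Q = 0.6264, giving −½ ln(0.6264) = 0.233883.
1 − 2Q = 0.906, giving −¼ ln(0.906) = 0.024679.
d = 0.233883 + 0.024679 = 0.258562.
Under a molecular clock d = 2μt, so t = d/(2μ) = 0.258562 / (2 × 4.8 × 10^-8) = 2.69 million years.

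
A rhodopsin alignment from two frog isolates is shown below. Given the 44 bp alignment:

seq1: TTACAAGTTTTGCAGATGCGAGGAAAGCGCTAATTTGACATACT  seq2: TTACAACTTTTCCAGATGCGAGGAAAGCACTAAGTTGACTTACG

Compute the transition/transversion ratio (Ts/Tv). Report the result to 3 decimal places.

0.200

Transitions are A↔G and C↔T; transversions are all other mismatches.
Transitions: 1. Transversions: 5.
R = 1/5 = 0.200.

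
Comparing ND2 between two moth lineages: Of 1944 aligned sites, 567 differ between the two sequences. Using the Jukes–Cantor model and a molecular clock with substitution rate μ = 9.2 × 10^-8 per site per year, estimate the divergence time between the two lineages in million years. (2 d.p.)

2.01

p = 567/1944 ≈ 0.291667.
d = −(3/4) ln(1 − 4p/3) = −0.75 ln(1 − 0.388889) = −0.75 ln(0.611111)
  = −0.75 × (-0.492477) = 0.369358 substitutions/site.
Under a molecular clock d = 2μt, so t = d/(2μ) = 0.369358 / (2 × 9.2 × 10^-8) = 2.01 million years.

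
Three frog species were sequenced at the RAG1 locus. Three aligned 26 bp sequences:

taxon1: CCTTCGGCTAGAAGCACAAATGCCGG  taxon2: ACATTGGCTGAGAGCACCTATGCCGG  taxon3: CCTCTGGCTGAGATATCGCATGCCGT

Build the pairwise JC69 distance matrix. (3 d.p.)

d(taxon1,taxon2) = 0.396, d(taxon1,taxon3) = 0.623, d(taxon2,taxon3) = 0.464

taxon1–taxon2: 8/26 sites differ → p ≈ 0.307692, d = −0.75 ln(1 − 0.410256) = 0.396050 ≈ 0.396.
taxon1–taxon3: 11/26 sites differ → p ≈ 0.423077, d = −0.75 ln(1 − 0.564103) = 0.622762 ≈ 0.623.
taxon2–taxon3: 9/26 sites differ → p ≈ 0.346154, d = −0.75 ln(1 − 0.461539) = 0.464280 ≈ 0.464.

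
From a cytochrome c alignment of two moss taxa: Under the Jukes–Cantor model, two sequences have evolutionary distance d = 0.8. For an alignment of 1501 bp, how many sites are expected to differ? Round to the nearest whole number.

Invert JC69: p = (3/4)(1 − e^(−4d/3)) = 0.75 × (1 − e^(-1.066667)) = 0.75 × (1 − 0.344154) = 0.491885.
Expected differing sites = pL ≈ 0.491885 × 1501 = 738.319385 ≈ 738.

738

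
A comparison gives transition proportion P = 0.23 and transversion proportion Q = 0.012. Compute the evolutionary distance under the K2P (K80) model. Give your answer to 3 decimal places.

Under the Kimura two-parameter model, d = −½ ln(1 − 2P − Q) − ¼ ln(1 − 2Q).
1 − 2P − Q = 0.528, giving −½ ln(0.528) = 0.319329.
1 − 2Q = 0.976, giving −¼ ln(0.976) = 0.006073.
d = 0.319329 + 0.006073 = 0.325402.

0.325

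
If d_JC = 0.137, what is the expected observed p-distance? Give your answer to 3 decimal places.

p = (3/4)(1 − e^(−4d/3)) = 0.75 × (1 − e^(-0.182667)) = 0.75 × (1 − 0.833046) = 0.125216.

0.125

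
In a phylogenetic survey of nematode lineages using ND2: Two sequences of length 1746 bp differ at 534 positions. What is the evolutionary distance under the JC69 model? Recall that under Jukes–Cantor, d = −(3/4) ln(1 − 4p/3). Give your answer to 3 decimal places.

p = 534/1746 ≈ 0.305842.
d = −(3/4) ln(1 − 4p/3) = −0.75 ln(1 − 0.407789) = −0.75 ln(0.592211)
  = −0.75 × (-0.523892) = 0.392919 substitutions/site.

0.393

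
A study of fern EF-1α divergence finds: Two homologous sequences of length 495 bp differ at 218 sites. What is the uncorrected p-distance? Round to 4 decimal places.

p = 218/495 = 0.440404… ≈ 0.4404 (to 4 d.p.).

0.4404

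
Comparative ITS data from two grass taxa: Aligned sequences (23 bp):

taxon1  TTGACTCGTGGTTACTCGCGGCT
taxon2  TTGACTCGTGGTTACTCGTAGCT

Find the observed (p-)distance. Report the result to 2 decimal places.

0.09

The sequences differ at 2 of 23 positions (sites 19, 20).
p = 2/23 = 0.086956… ≈ 0.09 (to 2 d.p.).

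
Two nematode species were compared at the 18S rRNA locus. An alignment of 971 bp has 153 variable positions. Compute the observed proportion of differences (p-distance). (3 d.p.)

p = 153/971 = 0.157569… ≈ 0.158 (to 3 d.p.).

0.158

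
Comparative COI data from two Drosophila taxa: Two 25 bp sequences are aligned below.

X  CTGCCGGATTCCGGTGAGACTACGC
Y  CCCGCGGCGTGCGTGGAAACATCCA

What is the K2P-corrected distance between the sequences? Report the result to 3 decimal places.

Of 25 sites, 2 differences are transitions and 11 are transversions, so P = 2/25 = 0.08 and Q = 11/25 = 0.44.
Under the Kimura two-parameter model, d = −½ ln(1 − 2P − Q) − ¼ ln(1 − 2Q).
1 − 2P − Q = 0.4, giving −½ ln(0.4) = 0.458145.
1 − 2Q = 0.12, giving −¼ ln(0.12) = 0.530066.
d = 0.458145 + 0.530066 = 0.988211.

0.988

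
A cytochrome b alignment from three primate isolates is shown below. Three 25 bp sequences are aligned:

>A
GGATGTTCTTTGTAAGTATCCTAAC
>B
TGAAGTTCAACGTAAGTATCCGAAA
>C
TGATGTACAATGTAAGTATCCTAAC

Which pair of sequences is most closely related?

A–B: 7/25 differ, p = 0.280, d = 0.351.
A–C: 4/25 differ, p = 0.160, d = 0.180.
B–C: 5/25 differ, p = 0.200, d = 0.233.
The smallest distance is between A and C.

A and C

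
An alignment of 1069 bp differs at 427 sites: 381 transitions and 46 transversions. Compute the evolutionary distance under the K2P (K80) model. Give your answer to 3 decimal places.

P = 381/1069 ≈ 0.356408 and Q = 46/1069 ≈ 0.043031.
Under the Kimura two-parameter model, d = −½ ln(1 − 2P − Q) − ¼ ln(1 − 2Q).
1 − 2P − Q = 0.244153, giving −½ ln(0.244153) = 0.704980.
1 − 2Q = 0.913938, giving −¼ ln(0.913938) = 0.022498.
d = 0.704980 + 0.022498 = 0.727478.

0.727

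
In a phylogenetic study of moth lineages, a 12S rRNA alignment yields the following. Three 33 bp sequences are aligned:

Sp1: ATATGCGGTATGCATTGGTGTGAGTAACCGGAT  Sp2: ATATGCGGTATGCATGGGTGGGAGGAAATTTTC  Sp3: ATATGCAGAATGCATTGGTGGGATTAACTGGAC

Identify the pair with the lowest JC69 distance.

Sp1–Sp2: 9/33 differ, p = 0.273, d = 0.339.
Sp1–Sp3: 6/33 differ, p = 0.182, d = 0.208.
Sp2–Sp3: 9/33 differ, p = 0.273, d = 0.339.
The smallest distance is between Sp1 and Sp3.

Sp1 and Sp3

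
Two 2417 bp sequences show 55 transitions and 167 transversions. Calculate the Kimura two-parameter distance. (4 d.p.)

P = 55/2417 ≈ 0.022755 and Q = 167/2417 ≈ 0.069094.
Under the Kimura two-parameter model, d = −½ ln(1 − 2P − Q) − ¼ ln(1 − 2Q).
1 − 2P − Q = 0.885396, giving −½ ln(0.885396) = 0.060860.
1 − 2Q = 0.861812, giving −¼ ln(0.861812) = 0.037180.
d = 0.060860 + 0.037180 = 0.098040.

0.0980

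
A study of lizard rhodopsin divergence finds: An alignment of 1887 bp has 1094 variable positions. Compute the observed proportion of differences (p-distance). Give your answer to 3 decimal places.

0.580

p = 1094/1887 = 0.579756… ≈ 0.580 (to 3 d.p.).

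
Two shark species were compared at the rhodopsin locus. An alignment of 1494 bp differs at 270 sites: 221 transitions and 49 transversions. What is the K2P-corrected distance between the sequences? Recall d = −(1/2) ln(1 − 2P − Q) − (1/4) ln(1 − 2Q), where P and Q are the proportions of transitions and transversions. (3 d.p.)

0.216

P = 221/1494 ≈ 0.147925 and Q = 49/1494 ≈ 0.032798.
Under the Kimura two-parameter model, d = −½ ln(1 − 2P − Q) − ¼ ln(1 − 2Q).
1 − 2P − Q = 0.671352, giving −½ ln(0.671352) = 0.199231.
1 − 2Q = 0.934404, giving −¼ ln(0.934404) = 0.016962.
d = 0.199231 + 0.016962 = 0.216193.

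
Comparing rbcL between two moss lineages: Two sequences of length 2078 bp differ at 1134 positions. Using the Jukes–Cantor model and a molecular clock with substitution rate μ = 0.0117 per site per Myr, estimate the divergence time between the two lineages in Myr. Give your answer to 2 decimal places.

41.68

p = 1134/2078 ≈ 0.545717.
d = −(3/4) ln(1 − 4p/3) = −0.75 ln(1 − 0.727623) = −0.75 ln(0.272377)
  = −0.75 × (-1.300568) = 0.975426 substitutions/site.
Under a molecular clock d = 2μt, so t = d/(2μ) = 0.975426 / (2 × 0.0117) = 41.68 Myr.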